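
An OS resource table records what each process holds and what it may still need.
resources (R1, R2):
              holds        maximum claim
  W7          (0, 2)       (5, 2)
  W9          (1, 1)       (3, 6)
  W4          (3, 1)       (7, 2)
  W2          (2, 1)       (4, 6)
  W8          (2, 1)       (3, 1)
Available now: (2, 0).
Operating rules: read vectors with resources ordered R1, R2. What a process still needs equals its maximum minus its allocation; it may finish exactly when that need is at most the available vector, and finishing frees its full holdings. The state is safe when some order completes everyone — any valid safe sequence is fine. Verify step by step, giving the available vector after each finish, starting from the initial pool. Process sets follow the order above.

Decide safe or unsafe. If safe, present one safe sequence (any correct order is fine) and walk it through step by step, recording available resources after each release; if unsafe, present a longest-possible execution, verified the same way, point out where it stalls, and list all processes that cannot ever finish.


UNSAFE.
Key observation: the pool after W8, W4, W7 is (7, 4); every surviving request exceeds it in R2, so progress ends there.
A maximal execution: W8, W4, W7 — then nothing else fits. Walking it through:
  pool = (2, 0)
  W8: need (1, 0) fits (2, 0); releases (2, 1), pool now (4, 1)
  W4: need (4, 1) fits (4, 1); releases (3, 1), pool now (7, 2)
  W7: need (5, 0) fits (7, 2); releases (0, 2), pool now (7, 4)
  W9 still needs (2, 5) but only (7, 4) is free — short on R2
  W2 still needs (2, 5) but only (7, 4) is free — short on R2
Never able to finish: W9 and W2.


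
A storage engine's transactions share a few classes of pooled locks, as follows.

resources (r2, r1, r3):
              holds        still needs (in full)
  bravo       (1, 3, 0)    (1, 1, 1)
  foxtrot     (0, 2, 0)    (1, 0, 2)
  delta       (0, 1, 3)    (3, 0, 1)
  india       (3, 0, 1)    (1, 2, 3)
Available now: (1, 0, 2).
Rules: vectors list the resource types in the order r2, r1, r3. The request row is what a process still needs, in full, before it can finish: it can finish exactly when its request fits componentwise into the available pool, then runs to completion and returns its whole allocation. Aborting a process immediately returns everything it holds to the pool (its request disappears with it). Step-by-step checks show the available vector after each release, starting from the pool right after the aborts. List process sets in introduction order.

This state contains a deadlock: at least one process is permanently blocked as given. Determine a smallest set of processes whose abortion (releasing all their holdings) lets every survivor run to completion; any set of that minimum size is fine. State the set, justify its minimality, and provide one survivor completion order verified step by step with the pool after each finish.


The answer: abort india.
Key observation: before aborting india, delta was permanently blocked — no order could ever run it; afterwards it completes at step 3.
Why nothing smaller works: aborting no one leaves the state deadlocked as given.
The survivors complete as foxtrot, bravo, delta. Check, step by step (starting from the post-abort pool):
  pool = (4, 0, 3)
  foxtrot needs (1, 0, 2) <= (4, 0, 3) -> finishes; pool += (0, 2, 0) = (4, 2, 3)
  bravo needs (1, 1, 1) <= (4, 2, 3) -> finishes; pool += (1, 3, 0) = (5, 5, 3)
  delta needs (3, 0, 1) <= (5, 5, 3) -> finishes; pool += (0, 1, 3) = (5, 6, 6)


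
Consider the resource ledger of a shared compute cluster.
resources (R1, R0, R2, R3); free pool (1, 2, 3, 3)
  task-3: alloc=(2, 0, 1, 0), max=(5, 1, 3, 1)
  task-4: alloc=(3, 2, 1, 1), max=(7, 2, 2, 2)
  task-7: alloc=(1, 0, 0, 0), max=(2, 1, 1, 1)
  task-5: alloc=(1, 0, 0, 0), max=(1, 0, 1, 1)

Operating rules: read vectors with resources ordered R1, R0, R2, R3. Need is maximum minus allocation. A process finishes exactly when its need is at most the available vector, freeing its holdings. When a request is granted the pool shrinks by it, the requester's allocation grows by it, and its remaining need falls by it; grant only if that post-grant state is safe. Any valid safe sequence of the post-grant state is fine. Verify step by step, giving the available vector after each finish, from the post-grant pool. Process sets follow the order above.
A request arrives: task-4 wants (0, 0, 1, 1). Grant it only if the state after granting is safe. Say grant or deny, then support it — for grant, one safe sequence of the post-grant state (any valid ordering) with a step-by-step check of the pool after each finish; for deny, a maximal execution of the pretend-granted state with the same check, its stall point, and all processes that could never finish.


GRANT. The post-grant state is safe; one safe sequence: task-5, task-7, task-3, task-4.
Key observation: with (1, 2, 2, 2) left after the transfer, task-5 can run at once — the state stays safe.
Check on the post-grant state, step by step:
  pool = (1, 2, 2, 2)
  task-5 needs (0, 0, 1, 1) <= (1, 2, 2, 2) -> finishes; pool += (1, 0, 0, 0) = (2, 2, 2, 2)
  task-7 needs (1, 1, 1, 1) <= (2, 2, 2, 2) -> finishes; pool += (1, 0, 0, 0) = (3, 2, 2, 2)
  task-3 needs (3, 1, 2, 1) <= (3, 2, 2, 2) -> finishes; pool += (2, 0, 1, 0) = (5, 2, 3, 2)
  task-4 needs (4, 0, 0, 0) <= (5, 2, 3, 2) -> finishes; pool += (3, 2, 2, 2) = (8, 4, 5, 4)


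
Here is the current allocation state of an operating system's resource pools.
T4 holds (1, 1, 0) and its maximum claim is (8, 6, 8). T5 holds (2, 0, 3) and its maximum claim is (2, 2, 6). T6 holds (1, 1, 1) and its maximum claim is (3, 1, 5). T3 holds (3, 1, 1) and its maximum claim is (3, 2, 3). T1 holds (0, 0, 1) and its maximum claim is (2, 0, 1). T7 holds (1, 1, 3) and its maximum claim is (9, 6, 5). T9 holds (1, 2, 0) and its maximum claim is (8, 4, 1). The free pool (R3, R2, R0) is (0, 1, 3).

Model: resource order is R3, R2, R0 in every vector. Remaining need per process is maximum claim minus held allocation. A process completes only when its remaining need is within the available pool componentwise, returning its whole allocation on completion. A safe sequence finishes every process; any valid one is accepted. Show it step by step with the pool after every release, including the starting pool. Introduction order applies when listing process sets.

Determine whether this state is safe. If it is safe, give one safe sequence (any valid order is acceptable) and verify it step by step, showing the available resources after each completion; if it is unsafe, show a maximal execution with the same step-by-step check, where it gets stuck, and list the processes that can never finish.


UNSAFE — no complete ordering exists.
Key observation: even finishing T3, T6, T1, T5 leaves just (6, 3, 9) free — too little R3 for any of the remaining processes.
The run T3, T6, T1, T5 cannot be extended any further. Walking it through:
  pool = (0, 1, 3)
  run T3 (needs (0, 1, 2), free (0, 1, 3)); after release of (3, 1, 1) the pool is (3, 2, 4)
  run T6 (needs (2, 0, 4), free (3, 2, 4)); after release of (1, 1, 1) the pool is (4, 3, 5)
  run T1 (needs (2, 0, 0), free (4, 3, 5)); after release of (0, 0, 1) the pool is (4, 3, 6)
  run T5 (needs (0, 2, 3), free (4, 3, 6)); after release of (2, 0, 3) the pool is (6, 3, 9)
  T4 cannot run: need (7, 5, 8) vs free (6, 3, 9) (insufficient R3 and R2)
  T7 cannot run: need (8, 5, 2) vs free (6, 3, 9) (insufficient R3 and R2)
  T9 cannot run: need (7, 2, 1) vs free (6, 3, 9) (insufficient R3)
Never able to finish: T4, T7 and T9.


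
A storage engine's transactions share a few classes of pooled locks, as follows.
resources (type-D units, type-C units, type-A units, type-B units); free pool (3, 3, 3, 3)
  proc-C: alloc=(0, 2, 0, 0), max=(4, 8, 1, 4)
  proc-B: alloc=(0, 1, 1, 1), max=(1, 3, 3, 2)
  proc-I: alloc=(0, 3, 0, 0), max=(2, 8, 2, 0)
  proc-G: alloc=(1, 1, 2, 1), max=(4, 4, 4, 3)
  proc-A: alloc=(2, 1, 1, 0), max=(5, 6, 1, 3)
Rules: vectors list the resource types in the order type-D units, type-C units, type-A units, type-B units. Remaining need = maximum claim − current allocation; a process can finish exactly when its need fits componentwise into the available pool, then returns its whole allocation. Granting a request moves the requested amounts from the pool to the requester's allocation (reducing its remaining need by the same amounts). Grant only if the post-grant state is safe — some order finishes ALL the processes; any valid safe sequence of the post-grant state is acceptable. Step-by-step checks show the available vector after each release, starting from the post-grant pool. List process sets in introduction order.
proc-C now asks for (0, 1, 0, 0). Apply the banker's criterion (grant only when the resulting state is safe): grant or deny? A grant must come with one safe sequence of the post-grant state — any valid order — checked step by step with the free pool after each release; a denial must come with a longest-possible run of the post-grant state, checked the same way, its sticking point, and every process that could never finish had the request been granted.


DENY — the pretend-granted state is unsafe.
Key observation: the pool after proc-B, proc-G is (4, 4, 6, 5); every surviving request exceeds it in type-C units, so progress ends there.
On the post-grant state, proc-B, proc-G is a maximal run — nothing extends it. Walking it through:
  pool = (3, 2, 3, 3)
  proc-B: need (1, 2, 2, 1) fits (3, 2, 3, 3); releases (0, 1, 1, 1), pool now (3, 3, 4, 4)
  proc-G: need (3, 3, 2, 2) fits (3, 3, 4, 4); releases (1, 1, 2, 1), pool now (4, 4, 6, 5)
  proc-C cannot run: need (4, 5, 1, 4) vs free (4, 4, 6, 5) (insufficient type-C units)
  proc-I cannot run: need (2, 5, 2, 0) vs free (4, 4, 6, 5) (insufficient type-C units)
  proc-A cannot run: need (3, 5, 0, 3) vs free (4, 4, 6, 5) (insufficient type-C units)
Post-grant, the permanently blocked set is proc-C, proc-I and proc-A.


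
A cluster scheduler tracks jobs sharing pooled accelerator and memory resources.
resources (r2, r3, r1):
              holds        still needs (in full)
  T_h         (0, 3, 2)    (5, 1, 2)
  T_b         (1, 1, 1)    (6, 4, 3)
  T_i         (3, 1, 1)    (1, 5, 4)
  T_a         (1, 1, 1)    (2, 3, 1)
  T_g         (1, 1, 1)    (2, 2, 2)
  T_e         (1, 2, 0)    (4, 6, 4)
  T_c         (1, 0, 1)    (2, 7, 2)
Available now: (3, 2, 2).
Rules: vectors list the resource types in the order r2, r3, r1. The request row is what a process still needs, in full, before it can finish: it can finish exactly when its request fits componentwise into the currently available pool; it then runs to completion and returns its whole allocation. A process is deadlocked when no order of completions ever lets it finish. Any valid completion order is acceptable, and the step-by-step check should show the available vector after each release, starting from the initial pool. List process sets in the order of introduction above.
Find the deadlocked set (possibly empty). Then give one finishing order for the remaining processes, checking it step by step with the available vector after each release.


No process is deadlocked.
Key observation: the pool covers T_g at once, and every later process fits after earlier releases.
A valid finishing order for the others: T_g, T_a, T_h, T_c, T_b, T_i, T_e. Walking it through:
  pool = (3, 2, 2)
  T_g needs (2, 2, 2) <= (3, 2, 2) -> finishes; pool += (1, 1, 1) = (4, 3, 3)
  T_a needs (2, 3, 1) <= (4, 3, 3) -> finishes; pool += (1, 1, 1) = (5, 4, 4)
  T_h needs (5, 1, 2) <= (5, 4, 4) -> finishes; pool += (0, 3, 2) = (5, 7, 6)
  T_c needs (2, 7, 2) <= (5, 7, 6) -> finishes; pool += (1, 0, 1) = (6, 7, 7)
  T_b needs (6, 4, 3) <= (6, 7, 7) -> finishes; pool += (1, 1, 1) = (7, 8, 8)
  T_i needs (1, 5, 4) <= (7, 8, 8) -> finishes; pool += (3, 1, 1) = (10, 9, 9)
  T_e needs (4, 6, 4) <= (10, 9, 9) -> finishes; pool += (1, 2, 0) = (11, 11, 9)


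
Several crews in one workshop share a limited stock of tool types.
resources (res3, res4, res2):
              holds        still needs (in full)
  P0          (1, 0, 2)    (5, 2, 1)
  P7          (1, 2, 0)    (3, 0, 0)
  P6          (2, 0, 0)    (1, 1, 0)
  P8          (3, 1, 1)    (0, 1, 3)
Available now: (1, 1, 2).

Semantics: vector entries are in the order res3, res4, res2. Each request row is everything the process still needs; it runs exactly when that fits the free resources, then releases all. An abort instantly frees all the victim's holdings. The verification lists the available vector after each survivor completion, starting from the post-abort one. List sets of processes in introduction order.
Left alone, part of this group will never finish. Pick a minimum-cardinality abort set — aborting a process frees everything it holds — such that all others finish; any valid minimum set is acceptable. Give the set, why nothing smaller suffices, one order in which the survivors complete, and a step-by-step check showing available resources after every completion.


Abort P0.
Key observation: P8 was stuck for good until P0 gave back (1, 0, 2); in the order shown it finishes at step 3.
Minimality: the empty abort set fails — the state is deadlocked as it stands.
One survivor order: P6, P7, P8. Verifying each step (post-abort pool first):
  pool = (2, 1, 4)
  run P6 (needs (1, 1, 0), free (2, 1, 4)); after release of (2, 0, 0) the pool is (4, 1, 4)
  run P7 (needs (3, 0, 0), free (4, 1, 4)); after release of (1, 2, 0) the pool is (5, 3, 4)
  run P8 (needs (0, 1, 3), free (5, 3, 4)); after release of (3, 1, 1) the pool is (8, 4, 5)


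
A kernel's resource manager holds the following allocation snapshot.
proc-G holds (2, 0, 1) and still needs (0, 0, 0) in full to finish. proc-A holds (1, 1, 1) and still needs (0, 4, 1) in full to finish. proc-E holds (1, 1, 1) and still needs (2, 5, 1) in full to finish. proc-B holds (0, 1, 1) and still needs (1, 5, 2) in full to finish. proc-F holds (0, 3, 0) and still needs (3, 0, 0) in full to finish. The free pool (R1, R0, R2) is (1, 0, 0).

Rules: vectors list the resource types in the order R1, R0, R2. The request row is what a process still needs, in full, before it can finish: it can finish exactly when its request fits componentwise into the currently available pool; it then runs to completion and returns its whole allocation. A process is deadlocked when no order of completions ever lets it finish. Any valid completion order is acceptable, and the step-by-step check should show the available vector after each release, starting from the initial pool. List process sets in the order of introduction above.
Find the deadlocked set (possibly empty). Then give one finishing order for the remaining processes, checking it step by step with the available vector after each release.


Deadlocked set: proc-A, proc-E and proc-B.
Key observation: once proc-G, proc-F finish, the pool peaks at (3, 3, 1) — and every remaining process still needs more R0 than that.
One completion order for the rest: proc-G, proc-F. Step-by-step check:
  pool = (1, 0, 0)
  proc-G needs (0, 0, 0) <= (1, 0, 0) -> finishes; pool += (2, 0, 1) = (3, 0, 1)
  proc-F needs (3, 0, 0) <= (3, 0, 1) -> finishes; pool += (0, 3, 0) = (3, 3, 1)
The blocked processes can never fit:
  blocked: proc-A wants (0, 4, 1), pool (3, 3, 1) — not enough R0
  blocked: proc-E wants (2, 5, 1), pool (3, 3, 1) — not enough R0
  blocked: proc-B wants (1, 5, 2), pool (3, 3, 1) — not enough R0 and R2


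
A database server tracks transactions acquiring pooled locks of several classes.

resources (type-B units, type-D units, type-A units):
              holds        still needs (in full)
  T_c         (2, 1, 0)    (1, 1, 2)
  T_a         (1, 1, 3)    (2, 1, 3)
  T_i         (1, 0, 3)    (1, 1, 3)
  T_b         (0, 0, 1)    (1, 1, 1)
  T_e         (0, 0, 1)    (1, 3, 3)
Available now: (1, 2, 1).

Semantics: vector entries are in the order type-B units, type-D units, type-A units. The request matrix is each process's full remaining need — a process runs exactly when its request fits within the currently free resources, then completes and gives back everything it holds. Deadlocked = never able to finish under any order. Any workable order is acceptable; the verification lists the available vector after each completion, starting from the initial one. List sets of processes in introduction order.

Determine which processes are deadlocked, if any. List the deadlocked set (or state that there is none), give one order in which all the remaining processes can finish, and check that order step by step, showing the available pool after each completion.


Deadlocked set: T_a, T_i and T_e.
Key observation: no order helps: past T_b, T_c, the free pool tops out at (3, 3, 2), below what each blocked process needs in type-A units.
A valid finishing order for the others: T_b, T_c. Verifying each step:
  pool = (1, 2, 1)
  T_b needs (1, 1, 1) <= (1, 2, 1) -> finishes; pool += (0, 0, 1) = (1, 2, 2)
  T_c needs (1, 1, 2) <= (1, 2, 2) -> finishes; pool += (2, 1, 0) = (3, 3, 2)
The stuck group stays short no matter what:
  blocked: T_a wants (2, 1, 3), pool (3, 3, 2) — not enough type-A units
  blocked: T_i wants (1, 1, 3), pool (3, 3, 2) — not enough type-A units
  blocked: T_e wants (1, 3, 3), pool (3, 3, 2) — not enough type-A units


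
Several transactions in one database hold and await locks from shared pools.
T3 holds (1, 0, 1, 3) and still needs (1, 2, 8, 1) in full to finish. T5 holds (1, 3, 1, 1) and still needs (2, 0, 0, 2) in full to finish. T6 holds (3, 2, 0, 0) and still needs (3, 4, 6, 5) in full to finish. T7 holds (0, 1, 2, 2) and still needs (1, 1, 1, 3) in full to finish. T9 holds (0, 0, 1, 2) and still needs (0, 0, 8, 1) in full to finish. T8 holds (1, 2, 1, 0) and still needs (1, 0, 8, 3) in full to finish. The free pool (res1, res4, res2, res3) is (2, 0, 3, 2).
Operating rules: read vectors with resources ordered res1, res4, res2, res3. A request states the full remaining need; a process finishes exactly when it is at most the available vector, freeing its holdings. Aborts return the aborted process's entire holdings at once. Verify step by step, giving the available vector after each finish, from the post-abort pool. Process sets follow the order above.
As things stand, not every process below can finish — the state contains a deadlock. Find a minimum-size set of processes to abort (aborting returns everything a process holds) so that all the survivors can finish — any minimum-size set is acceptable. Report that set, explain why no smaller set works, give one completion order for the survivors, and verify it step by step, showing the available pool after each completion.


Abort T9 and T8.
Key observation: aborting T9 and T8 returns (1, 2, 2, 2), and T3 — hopeless before — runs at step 4 with the returned capacity in the pool.
Why nothing smaller works — every single abort fails: T3 alone leaves T9 blocked (short on res2); T5 alone leaves T3 blocked (short on res2); T6 alone leaves T3 blocked (short on res2); T7 alone leaves T3 blocked (short on res2); T9 alone leaves T3 blocked (short on res2); T8 alone leaves T3 blocked (short on res2).
One survivor order: T7, T5, T6, T3. Walking it through (post-abort pool first):
  pool = (3, 2, 5, 4)
  run T7 (needs (1, 1, 1, 3), free (3, 2, 5, 4)); after release of (0, 1, 2, 2) the pool is (3, 3, 7, 6)
  run T5 (needs (2, 0, 0, 2), free (3, 3, 7, 6)); after release of (1, 3, 1, 1) the pool is (4, 6, 8, 7)
  run T6 (needs (3, 4, 6, 5), free (4, 6, 8, 7)); after release of (3, 2, 0, 0) the pool is (7, 8, 8, 7)
  run T3 (needs (1, 2, 8, 1), free (7, 8, 8, 7)); after release of (1, 0, 1, 3) the pool is (8, 8, 9, 10)


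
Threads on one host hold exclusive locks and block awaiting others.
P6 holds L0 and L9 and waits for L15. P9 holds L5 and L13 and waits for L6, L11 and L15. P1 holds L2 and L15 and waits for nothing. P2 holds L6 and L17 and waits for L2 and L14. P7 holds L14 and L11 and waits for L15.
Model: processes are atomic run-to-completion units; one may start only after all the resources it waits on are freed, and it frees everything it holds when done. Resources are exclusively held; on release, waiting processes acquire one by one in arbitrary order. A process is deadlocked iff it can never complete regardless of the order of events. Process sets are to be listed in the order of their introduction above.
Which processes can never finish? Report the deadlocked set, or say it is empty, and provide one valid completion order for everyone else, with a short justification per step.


Nothing here is deadlocked.
Key observation: although several processes wait, no cycle exists — each chain bottoms out at a free runner.
One completion order for the rest: P1, P7, P2, P9, P6.
Check, step by step:
  P1: no waits; runs immediately, freeing L2 and L15
  run P7 (all its waits — L15 — are resolved); releases L14 and L11
  run P2 (all its waits — L2 and L14 — are resolved); releases L6 and L17
  run P9 (all its waits — L6, L11 and L15 — are resolved); releases L5 and L13
  run P6 (all its waits — L15 — are resolved); releases L0 and L9


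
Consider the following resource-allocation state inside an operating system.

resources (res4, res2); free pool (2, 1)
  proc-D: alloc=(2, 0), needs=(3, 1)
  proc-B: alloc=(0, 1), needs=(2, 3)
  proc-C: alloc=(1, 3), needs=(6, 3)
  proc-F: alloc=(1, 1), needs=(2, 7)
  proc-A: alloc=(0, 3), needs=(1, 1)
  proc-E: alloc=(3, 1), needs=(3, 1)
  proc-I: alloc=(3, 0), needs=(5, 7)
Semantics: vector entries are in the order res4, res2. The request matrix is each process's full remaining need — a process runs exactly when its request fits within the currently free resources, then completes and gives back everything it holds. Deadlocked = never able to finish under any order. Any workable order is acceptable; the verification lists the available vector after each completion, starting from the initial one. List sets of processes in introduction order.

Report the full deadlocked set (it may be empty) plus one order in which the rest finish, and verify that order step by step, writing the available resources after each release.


Deadlocked: proc-D, proc-C, proc-F, proc-E and proc-I.
Key observation: after proc-A, proc-B the pool peaks at (2, 5), and each blocked process is short somewhere: proc-D on res4; proc-C on res4; proc-F on res2; proc-E on res4; proc-I on res4, res2.
A valid finishing order for the others: proc-A, proc-B. Walking it through:
  pool = (2, 1)
  run proc-A (needs (1, 1), free (2, 1)); after release of (0, 3) the pool is (2, 4)
  run proc-B (needs (2, 3), free (2, 4)); after release of (0, 1) the pool is (2, 5)
The blocked processes can never fit:
  blocked: proc-D wants (3, 1), pool (2, 5) — not enough res4
  blocked: proc-C wants (6, 3), pool (2, 5) — not enough res4
  blocked: proc-F wants (2, 7), pool (2, 5) — not enough res2
  blocked: proc-E wants (3, 1), pool (2, 5) — not enough res4
  blocked: proc-I wants (5, 7), pool (2, 5) — not enough res4 and res2


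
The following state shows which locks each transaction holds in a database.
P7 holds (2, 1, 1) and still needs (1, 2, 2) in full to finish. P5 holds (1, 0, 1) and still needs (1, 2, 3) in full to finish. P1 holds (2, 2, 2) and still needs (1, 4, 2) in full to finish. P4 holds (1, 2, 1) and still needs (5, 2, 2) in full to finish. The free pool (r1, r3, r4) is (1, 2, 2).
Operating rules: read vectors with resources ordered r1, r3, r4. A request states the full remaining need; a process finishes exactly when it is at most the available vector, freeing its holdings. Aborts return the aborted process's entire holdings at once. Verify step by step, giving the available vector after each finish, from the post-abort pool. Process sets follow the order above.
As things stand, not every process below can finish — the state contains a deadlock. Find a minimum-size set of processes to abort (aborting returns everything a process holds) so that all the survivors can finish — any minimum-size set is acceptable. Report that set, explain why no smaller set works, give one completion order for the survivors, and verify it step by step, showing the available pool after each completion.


Abort P1.
Key observation: the deadlocked P4 becomes finishable only because P1 released (2, 2, 2); it completes at step 2 below.
No smaller set exists: with zero aborts the deadlock remains.
Survivors finish in the order: P7, P4, P5. Check, step by step (pool after the aborts first):
  pool = (3, 4, 4)
  run P7 (needs (1, 2, 2), free (3, 4, 4)); after release of (2, 1, 1) the pool is (5, 5, 5)
  run P4 (needs (5, 2, 2), free (5, 5, 5)); after release of (1, 2, 1) the pool is (6, 7, 6)
  run P5 (needs (1, 2, 3), free (6, 7, 6)); after release of (1, 0, 1) the pool is (7, 7, 7)


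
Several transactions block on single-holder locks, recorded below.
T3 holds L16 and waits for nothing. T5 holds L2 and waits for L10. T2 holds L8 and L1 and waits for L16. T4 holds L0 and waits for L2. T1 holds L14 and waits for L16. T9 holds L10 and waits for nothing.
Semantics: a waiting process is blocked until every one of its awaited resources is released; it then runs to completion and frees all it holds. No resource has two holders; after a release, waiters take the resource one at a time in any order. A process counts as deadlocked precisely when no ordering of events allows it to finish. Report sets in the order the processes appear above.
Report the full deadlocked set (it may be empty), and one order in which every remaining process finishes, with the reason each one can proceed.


No process is deadlocked.
Key observation: every chain of waits terminates; starting from the processes that wait on nothing, all the rest unlock in turn.
One completion order for the rest: T3, T9, T2, T5, T1, T4.
Step-by-step check:
  T3 waits on nothing -> runs at once and releases L16
  T9 waits on nothing -> runs at once and releases L10
  run T2 (all its waits — L16 — are resolved); releases L8 and L1
  run T5 (all its waits — L10 — are resolved); releases L2
  run T1 (all its waits — L16 — are resolved); releases L14
  run T4 (all its waits — L2 — are resolved); releases L0


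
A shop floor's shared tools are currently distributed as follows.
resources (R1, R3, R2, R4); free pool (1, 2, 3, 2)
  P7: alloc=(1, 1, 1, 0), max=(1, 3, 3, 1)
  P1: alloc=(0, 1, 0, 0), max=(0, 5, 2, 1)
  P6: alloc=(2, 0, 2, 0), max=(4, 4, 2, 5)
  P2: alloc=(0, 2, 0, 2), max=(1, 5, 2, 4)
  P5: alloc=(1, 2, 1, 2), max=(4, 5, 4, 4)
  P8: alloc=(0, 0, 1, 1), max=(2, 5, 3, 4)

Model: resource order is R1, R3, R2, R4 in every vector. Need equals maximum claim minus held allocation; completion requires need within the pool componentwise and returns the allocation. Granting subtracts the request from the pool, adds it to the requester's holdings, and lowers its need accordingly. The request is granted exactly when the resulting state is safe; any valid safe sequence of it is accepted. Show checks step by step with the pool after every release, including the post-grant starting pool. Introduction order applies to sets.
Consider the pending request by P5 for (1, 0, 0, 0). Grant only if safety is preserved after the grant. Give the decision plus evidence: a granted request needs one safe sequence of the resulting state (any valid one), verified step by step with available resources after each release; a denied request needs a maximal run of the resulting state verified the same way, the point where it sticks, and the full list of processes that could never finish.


DENY — the pretend-granted state is unsafe.
Key observation: even finishing P7, P2, P1 leaves just (1, 6, 4, 4) free — too little R1 for any of the remaining processes.
On the post-grant state, P7, P2, P1 is a maximal run — nothing extends it. Step-by-step check:
  pool = (0, 2, 3, 2)
  run P7 (needs (0, 2, 2, 1), free (0, 2, 3, 2)); after release of (1, 1, 1, 0) the pool is (1, 3, 4, 2)
  run P2 (needs (1, 3, 2, 2), free (1, 3, 4, 2)); after release of (0, 2, 0, 2) the pool is (1, 5, 4, 4)
  run P1 (needs (0, 4, 2, 1), free (1, 5, 4, 4)); after release of (0, 1, 0, 0) the pool is (1, 6, 4, 4)
  blocked: P6 wants (2, 4, 0, 5), pool (1, 6, 4, 4) — not enough R1 and R4
  blocked: P5 wants (2, 3, 3, 2), pool (1, 6, 4, 4) — not enough R1
  blocked: P8 wants (2, 5, 2, 3), pool (1, 6, 4, 4) — not enough R1
Post-grant, the permanently blocked set is P6, P5 and P8.


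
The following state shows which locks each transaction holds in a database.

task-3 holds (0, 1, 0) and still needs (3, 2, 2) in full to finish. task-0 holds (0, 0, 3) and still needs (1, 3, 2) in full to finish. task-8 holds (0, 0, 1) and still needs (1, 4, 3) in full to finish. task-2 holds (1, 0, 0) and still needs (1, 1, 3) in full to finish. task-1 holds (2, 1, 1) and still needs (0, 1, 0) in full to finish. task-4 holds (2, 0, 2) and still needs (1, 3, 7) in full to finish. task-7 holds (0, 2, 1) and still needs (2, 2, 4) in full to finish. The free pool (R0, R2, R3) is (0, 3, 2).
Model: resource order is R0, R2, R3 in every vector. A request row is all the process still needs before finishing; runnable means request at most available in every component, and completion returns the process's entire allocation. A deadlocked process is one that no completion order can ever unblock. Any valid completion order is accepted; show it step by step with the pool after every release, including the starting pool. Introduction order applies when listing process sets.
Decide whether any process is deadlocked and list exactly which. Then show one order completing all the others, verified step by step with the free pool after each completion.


Nothing here is deadlocked.
Key observation: there is always a runnable process — task-1 first — so the state unwinds completely.
The rest can finish in the order task-1, task-2, task-8, task-3, task-7, task-0, task-4. Walking it through:
  pool = (0, 3, 2)
  task-1: need (0, 1, 0) fits (0, 3, 2); releases (2, 1, 1), pool now (2, 4, 3)
  task-2: need (1, 1, 3) fits (2, 4, 3); releases (1, 0, 0), pool now (3, 4, 3)
  task-8: need (1, 4, 3) fits (3, 4, 3); releases (0, 0, 1), pool now (3, 4, 4)
  task-3: need (3, 2, 2) fits (3, 4, 4); releases (0, 1, 0), pool now (3, 5, 4)
  task-7: need (2, 2, 4) fits (3, 5, 4); releases (0, 2, 1), pool now (3, 7, 5)
  task-0: need (1, 3, 2) fits (3, 7, 5); releases (0, 0, 3), pool now (3, 7, 8)
  task-4: need (1, 3, 7) fits (3, 7, 8); releases (2, 0, 2), pool now (5, 7, 10)


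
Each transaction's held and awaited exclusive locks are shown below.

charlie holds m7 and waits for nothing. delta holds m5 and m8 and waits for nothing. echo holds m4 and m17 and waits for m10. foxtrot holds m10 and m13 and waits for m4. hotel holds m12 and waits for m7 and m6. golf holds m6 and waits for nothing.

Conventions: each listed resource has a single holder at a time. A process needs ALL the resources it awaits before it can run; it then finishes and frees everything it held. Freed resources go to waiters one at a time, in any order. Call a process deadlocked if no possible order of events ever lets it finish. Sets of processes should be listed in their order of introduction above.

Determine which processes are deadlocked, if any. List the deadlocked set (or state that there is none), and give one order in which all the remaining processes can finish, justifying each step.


The deadlocked set is echo and foxtrot.
Key observation: the knot is the closed ring of waits echo -> foxtrot -> echo; no other process is dragged down with it.
One completion order for the rest: charlie, golf, hotel, delta.
Walking it through:
  charlie waits on nothing -> runs at once and releases m7
  golf waits on nothing -> runs at once and releases m6
  hotel: everything it awaited (m7 and m6) is free; runs, freeing m12
  delta waits on nothing -> runs at once and releases m5 and m8


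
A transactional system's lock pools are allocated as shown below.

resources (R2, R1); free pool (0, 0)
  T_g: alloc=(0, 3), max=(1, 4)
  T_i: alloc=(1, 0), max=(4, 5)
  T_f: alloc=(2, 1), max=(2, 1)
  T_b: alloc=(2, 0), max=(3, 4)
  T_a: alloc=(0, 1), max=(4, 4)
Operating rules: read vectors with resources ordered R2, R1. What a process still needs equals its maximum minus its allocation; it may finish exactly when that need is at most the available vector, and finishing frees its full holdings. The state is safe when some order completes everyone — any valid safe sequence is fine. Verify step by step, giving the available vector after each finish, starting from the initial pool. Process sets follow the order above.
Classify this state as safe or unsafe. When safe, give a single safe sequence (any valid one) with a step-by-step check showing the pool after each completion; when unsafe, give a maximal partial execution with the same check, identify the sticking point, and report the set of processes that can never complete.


SAFE, for example via the order T_f, T_g, T_b, T_a, T_i.
Key observation: T_g marks the first exact bind of the order: its need (1, 1) fits the free (2, 1) with zero slack on a requested resource.
Walking it through:
  pool = (0, 0)
  T_f: need (0, 0) fits (0, 0); releases (2, 1), pool now (2, 1)
  T_g: need (1, 1) fits (2, 1); releases (0, 3), pool now (2, 4)
  T_b: need (1, 4) fits (2, 4); releases (2, 0), pool now (4, 4)
  T_a: need (4, 3) fits (4, 4); releases (0, 1), pool now (4, 5)
  T_i: need (3, 5) fits (4, 5); releases (1, 0), pool now (5, 5)


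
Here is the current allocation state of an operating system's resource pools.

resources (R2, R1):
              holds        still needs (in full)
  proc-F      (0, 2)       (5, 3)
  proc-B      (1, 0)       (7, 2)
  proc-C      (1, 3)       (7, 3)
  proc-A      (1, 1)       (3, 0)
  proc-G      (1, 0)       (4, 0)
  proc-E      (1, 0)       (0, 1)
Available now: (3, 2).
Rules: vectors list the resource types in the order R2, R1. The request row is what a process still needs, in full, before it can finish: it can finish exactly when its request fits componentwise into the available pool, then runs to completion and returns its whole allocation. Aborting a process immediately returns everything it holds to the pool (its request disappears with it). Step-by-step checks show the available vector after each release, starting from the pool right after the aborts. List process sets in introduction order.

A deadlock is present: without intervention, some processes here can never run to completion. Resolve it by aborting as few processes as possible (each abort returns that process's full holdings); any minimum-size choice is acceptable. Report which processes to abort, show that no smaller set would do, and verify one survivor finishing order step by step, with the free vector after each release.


Abort proc-B.
Key observation: no ordering could ever have run proc-C before the abort of proc-B; with (1, 0) back in the pool it fits at step 5.
Why nothing smaller works: aborting no one leaves the state deadlocked as given.
Survivors finish in the order: proc-A, proc-E, proc-G, proc-F, proc-C. Check, step by step (pool after the aborts first):
  pool = (4, 2)
  proc-A: need (3, 0) fits (4, 2); releases (1, 1), pool now (5, 3)
  proc-E: need (0, 1) fits (5, 3); releases (1, 0), pool now (6, 3)
  proc-G: need (4, 0) fits (6, 3); releases (1, 0), pool now (7, 3)
  proc-F: need (5, 3) fits (7, 3); releases (0, 2), pool now (7, 5)
  proc-C: need (7, 3) fits (7, 5); releases (1, 3), pool now (8, 8)


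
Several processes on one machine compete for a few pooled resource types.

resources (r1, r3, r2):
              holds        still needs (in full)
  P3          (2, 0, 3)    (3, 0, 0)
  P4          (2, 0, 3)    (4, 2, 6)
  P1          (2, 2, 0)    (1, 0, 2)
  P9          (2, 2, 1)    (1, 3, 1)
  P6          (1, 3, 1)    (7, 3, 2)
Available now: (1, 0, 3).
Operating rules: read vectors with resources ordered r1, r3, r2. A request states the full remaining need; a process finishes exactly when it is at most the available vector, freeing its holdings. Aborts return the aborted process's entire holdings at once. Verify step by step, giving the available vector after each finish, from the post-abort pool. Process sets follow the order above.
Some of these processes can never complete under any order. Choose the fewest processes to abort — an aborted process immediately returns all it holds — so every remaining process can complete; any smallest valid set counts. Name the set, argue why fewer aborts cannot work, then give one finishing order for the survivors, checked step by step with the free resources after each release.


The answer: abort P6.
Key observation: no ordering could ever have run P9 before the abort of P6; with (1, 3, 1) back in the pool it fits at step 1.
Minimality: the empty abort set fails — the state is deadlocked as it stands.
One survivor order: P9, P1, P3, P4. Step-by-step check (post-abort pool first):
  pool = (2, 3, 4)
  P9: need (1, 3, 1) fits (2, 3, 4); releases (2, 2, 1), pool now (4, 5, 5)
  P1: need (1, 0, 2) fits (4, 5, 5); releases (2, 2, 0), pool now (6, 7, 5)
  P3: need (3, 0, 0) fits (6, 7, 5); releases (2, 0, 3), pool now (8, 7, 8)
  P4: need (4, 2, 6) fits (8, 7, 8); releases (2, 0, 3), pool now (10, 7, 11)


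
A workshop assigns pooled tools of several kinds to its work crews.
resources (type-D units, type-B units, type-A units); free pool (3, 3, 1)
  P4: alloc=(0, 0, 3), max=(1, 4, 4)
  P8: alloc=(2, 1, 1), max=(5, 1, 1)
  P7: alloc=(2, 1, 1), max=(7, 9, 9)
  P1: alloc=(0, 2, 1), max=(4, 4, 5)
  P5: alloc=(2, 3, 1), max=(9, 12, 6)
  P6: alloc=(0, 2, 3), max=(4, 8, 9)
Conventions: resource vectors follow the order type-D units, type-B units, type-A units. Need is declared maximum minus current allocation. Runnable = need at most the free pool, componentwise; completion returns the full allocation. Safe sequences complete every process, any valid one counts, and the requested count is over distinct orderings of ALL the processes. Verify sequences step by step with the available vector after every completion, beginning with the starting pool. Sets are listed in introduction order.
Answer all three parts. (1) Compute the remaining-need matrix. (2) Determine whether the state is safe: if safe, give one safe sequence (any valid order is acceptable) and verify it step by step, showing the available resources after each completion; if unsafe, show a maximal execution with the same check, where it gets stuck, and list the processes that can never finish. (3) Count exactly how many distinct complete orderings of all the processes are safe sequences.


(1) Need matrix, components ordered type-D units, type-B units, type-A units:
  P4: (1, 4, 1)
  P8: (3, 0, 0)
  P7: (5, 8, 8)
  P1: (4, 2, 4)
  P5: (7, 9, 5)
  P6: (4, 6, 6)
(2) SAFE. One safe sequence: P8, P4, P1, P6, P7, P5.
Key observation: reading the order forward, P8 is the first process whose need (3, 0, 0) meets the free pool (3, 3, 1) exactly on a resource it requests.
Walking it through:
  pool = (3, 3, 1)
  P8 needs (3, 0, 0) <= (3, 3, 1) -> finishes; pool += (2, 1, 1) = (5, 4, 2)
  P4 needs (1, 4, 1) <= (5, 4, 2) -> finishes; pool += (0, 0, 3) = (5, 4, 5)
  P1 needs (4, 2, 4) <= (5, 4, 5) -> finishes; pool += (0, 2, 1) = (5, 6, 6)
  P6 needs (4, 6, 6) <= (5, 6, 6) -> finishes; pool += (0, 2, 3) = (5, 8, 9)
  P7 needs (5, 8, 8) <= (5, 8, 9) -> finishes; pool += (2, 1, 1) = (7, 9, 10)
  P5 needs (7, 9, 5) <= (7, 9, 10) -> finishes; pool += (2, 3, 1) = (9, 12, 11)
(3) Exactly 1 of the possible complete orderings is a safe sequence.


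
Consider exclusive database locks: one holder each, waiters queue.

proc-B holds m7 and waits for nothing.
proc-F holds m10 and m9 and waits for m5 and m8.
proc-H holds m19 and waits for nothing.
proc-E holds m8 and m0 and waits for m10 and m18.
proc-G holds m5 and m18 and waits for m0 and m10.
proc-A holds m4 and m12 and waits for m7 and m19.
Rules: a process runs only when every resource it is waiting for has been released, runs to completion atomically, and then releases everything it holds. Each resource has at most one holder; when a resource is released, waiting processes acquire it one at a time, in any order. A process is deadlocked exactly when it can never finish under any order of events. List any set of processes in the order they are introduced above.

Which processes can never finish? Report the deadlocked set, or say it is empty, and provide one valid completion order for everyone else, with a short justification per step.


Deadlocked: proc-F, proc-E and proc-G.
Key observation: the loop proc-F -> proc-E -> proc-F blocks itself forever; proc-G is caught in further circular waits.
One completion order for the rest: proc-B, proc-H, proc-A.
Verifying each step:
  proc-B waits on nothing -> runs at once and releases m7
  proc-H waits on nothing -> runs at once and releases m19
  proc-A: everything it awaited (m7 and m19) is free; runs, freeing m4 and m12
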